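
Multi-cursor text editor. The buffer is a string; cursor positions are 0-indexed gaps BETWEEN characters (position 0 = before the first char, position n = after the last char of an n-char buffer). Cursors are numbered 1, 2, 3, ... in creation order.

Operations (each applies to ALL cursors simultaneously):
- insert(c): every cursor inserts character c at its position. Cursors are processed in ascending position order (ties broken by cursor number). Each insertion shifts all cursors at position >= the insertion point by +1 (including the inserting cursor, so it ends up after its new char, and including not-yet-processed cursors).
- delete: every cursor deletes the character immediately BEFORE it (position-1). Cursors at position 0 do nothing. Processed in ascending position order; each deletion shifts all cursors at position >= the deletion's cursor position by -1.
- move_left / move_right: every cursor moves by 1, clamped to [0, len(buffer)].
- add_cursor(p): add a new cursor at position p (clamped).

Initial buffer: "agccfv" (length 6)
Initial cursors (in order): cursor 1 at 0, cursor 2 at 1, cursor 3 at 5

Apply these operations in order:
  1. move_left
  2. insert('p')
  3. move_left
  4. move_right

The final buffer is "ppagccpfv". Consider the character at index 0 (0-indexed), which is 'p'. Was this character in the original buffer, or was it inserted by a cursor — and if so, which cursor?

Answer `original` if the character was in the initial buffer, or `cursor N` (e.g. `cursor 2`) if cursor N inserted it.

After op 1 (move_left): buffer="agccfv" (len 6), cursors c1@0 c2@0 c3@4, authorship ......
After op 2 (insert('p')): buffer="ppagccpfv" (len 9), cursors c1@2 c2@2 c3@7, authorship 12....3..
After op 3 (move_left): buffer="ppagccpfv" (len 9), cursors c1@1 c2@1 c3@6, authorship 12....3..
After op 4 (move_right): buffer="ppagccpfv" (len 9), cursors c1@2 c2@2 c3@7, authorship 12....3..
Authorship (.=original, N=cursor N): 1 2 . . . . 3 . .
Index 0: author = 1

Answer: cursor 1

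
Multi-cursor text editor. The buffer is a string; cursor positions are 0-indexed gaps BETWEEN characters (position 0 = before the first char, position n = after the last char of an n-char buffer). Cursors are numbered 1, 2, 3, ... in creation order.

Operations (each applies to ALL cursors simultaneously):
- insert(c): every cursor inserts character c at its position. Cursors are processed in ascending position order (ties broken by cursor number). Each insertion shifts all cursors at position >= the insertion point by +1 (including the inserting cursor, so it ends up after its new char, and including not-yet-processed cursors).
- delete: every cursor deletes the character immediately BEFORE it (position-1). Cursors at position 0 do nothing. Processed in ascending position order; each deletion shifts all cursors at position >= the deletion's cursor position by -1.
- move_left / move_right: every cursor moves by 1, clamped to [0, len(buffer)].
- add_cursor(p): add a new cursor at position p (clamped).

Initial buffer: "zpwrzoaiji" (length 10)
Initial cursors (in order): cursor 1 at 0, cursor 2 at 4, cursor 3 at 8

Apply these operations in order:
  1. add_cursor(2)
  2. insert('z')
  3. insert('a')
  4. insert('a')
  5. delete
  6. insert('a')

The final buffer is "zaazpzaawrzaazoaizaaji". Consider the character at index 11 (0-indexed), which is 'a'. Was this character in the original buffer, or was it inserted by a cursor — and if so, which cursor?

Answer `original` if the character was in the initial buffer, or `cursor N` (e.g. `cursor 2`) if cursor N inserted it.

Answer: cursor 2

Derivation:
After op 1 (add_cursor(2)): buffer="zpwrzoaiji" (len 10), cursors c1@0 c4@2 c2@4 c3@8, authorship ..........
After op 2 (insert('z')): buffer="zzpzwrzzoaizji" (len 14), cursors c1@1 c4@4 c2@7 c3@12, authorship 1..4..2....3..
After op 3 (insert('a')): buffer="zazpzawrzazoaizaji" (len 18), cursors c1@2 c4@6 c2@10 c3@16, authorship 11..44..22....33..
After op 4 (insert('a')): buffer="zaazpzaawrzaazoaizaaji" (len 22), cursors c1@3 c4@8 c2@13 c3@20, authorship 111..444..222....333..
After op 5 (delete): buffer="zazpzawrzazoaizaji" (len 18), cursors c1@2 c4@6 c2@10 c3@16, authorship 11..44..22....33..
After op 6 (insert('a')): buffer="zaazpzaawrzaazoaizaaji" (len 22), cursors c1@3 c4@8 c2@13 c3@20, authorship 111..444..222....333..
Authorship (.=original, N=cursor N): 1 1 1 . . 4 4 4 . . 2 2 2 . . . . 3 3 3 . .
Index 11: author = 2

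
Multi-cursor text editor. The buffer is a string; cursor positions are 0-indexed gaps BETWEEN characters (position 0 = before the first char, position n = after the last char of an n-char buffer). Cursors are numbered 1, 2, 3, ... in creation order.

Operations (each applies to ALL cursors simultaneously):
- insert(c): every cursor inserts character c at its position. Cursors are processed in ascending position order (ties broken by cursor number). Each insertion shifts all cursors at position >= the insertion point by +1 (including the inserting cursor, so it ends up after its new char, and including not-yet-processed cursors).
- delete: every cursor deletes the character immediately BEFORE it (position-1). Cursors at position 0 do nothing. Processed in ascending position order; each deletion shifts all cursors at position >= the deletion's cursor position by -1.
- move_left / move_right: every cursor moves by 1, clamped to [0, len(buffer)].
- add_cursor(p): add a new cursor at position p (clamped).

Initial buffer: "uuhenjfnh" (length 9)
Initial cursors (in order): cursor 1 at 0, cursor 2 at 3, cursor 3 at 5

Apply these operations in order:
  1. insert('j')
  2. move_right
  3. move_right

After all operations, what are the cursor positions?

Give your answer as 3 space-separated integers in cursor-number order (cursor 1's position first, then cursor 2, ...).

After op 1 (insert('j')): buffer="juuhjenjjfnh" (len 12), cursors c1@1 c2@5 c3@8, authorship 1...2..3....
After op 2 (move_right): buffer="juuhjenjjfnh" (len 12), cursors c1@2 c2@6 c3@9, authorship 1...2..3....
After op 3 (move_right): buffer="juuhjenjjfnh" (len 12), cursors c1@3 c2@7 c3@10, authorship 1...2..3....

Answer: 3 7 10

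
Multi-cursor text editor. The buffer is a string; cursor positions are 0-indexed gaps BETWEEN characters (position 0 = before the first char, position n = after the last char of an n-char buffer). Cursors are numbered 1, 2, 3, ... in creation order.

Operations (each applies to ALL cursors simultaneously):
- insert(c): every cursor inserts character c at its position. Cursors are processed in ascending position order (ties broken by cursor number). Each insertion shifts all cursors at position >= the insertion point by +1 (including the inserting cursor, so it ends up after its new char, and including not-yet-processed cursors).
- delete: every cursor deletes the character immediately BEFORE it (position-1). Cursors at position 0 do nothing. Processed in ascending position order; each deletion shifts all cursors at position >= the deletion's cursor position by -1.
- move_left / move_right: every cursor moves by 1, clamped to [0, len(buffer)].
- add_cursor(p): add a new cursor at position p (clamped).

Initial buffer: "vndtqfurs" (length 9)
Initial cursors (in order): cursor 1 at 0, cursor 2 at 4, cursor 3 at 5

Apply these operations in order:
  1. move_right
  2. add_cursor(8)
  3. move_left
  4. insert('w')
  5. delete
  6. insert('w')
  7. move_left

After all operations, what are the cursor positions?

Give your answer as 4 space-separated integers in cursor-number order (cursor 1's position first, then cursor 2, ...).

Answer: 0 5 7 10

Derivation:
After op 1 (move_right): buffer="vndtqfurs" (len 9), cursors c1@1 c2@5 c3@6, authorship .........
After op 2 (add_cursor(8)): buffer="vndtqfurs" (len 9), cursors c1@1 c2@5 c3@6 c4@8, authorship .........
After op 3 (move_left): buffer="vndtqfurs" (len 9), cursors c1@0 c2@4 c3@5 c4@7, authorship .........
After op 4 (insert('w')): buffer="wvndtwqwfuwrs" (len 13), cursors c1@1 c2@6 c3@8 c4@11, authorship 1....2.3..4..
After op 5 (delete): buffer="vndtqfurs" (len 9), cursors c1@0 c2@4 c3@5 c4@7, authorship .........
After op 6 (insert('w')): buffer="wvndtwqwfuwrs" (len 13), cursors c1@1 c2@6 c3@8 c4@11, authorship 1....2.3..4..
After op 7 (move_left): buffer="wvndtwqwfuwrs" (len 13), cursors c1@0 c2@5 c3@7 c4@10, authorship 1....2.3..4..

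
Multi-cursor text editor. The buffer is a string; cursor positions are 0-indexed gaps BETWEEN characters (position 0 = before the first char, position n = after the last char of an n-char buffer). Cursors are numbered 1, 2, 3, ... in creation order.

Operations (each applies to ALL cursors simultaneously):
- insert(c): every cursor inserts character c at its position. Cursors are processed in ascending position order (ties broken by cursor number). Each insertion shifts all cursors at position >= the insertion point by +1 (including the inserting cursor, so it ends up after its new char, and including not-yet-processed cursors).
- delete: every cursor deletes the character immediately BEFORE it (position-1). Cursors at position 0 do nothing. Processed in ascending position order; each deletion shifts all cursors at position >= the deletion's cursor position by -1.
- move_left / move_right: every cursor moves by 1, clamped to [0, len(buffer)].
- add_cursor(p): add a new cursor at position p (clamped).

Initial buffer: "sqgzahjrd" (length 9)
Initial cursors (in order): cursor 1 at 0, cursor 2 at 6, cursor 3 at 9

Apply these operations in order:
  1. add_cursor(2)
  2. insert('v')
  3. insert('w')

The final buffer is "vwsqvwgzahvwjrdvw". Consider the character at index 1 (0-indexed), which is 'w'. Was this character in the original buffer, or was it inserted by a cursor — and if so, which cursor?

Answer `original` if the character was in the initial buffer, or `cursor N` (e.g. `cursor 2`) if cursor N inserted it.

Answer: cursor 1

Derivation:
After op 1 (add_cursor(2)): buffer="sqgzahjrd" (len 9), cursors c1@0 c4@2 c2@6 c3@9, authorship .........
After op 2 (insert('v')): buffer="vsqvgzahvjrdv" (len 13), cursors c1@1 c4@4 c2@9 c3@13, authorship 1..4....2...3
After op 3 (insert('w')): buffer="vwsqvwgzahvwjrdvw" (len 17), cursors c1@2 c4@6 c2@12 c3@17, authorship 11..44....22...33
Authorship (.=original, N=cursor N): 1 1 . . 4 4 . . . . 2 2 . . . 3 3
Index 1: author = 1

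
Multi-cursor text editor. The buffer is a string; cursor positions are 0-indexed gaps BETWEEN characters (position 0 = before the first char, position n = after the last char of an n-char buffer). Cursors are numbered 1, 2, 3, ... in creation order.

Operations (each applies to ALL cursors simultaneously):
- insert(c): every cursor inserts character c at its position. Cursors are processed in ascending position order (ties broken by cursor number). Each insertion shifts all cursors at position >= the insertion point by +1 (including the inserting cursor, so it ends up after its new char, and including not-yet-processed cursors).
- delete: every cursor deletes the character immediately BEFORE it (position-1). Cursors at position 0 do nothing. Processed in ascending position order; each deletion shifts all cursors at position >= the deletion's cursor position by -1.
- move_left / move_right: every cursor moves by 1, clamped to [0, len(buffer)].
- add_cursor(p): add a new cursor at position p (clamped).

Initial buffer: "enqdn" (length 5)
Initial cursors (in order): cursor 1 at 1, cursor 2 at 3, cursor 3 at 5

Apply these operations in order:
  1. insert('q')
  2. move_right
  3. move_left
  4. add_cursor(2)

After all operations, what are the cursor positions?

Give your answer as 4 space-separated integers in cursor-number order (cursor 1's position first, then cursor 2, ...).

Answer: 2 5 7 2

Derivation:
After op 1 (insert('q')): buffer="eqnqqdnq" (len 8), cursors c1@2 c2@5 c3@8, authorship .1..2..3
After op 2 (move_right): buffer="eqnqqdnq" (len 8), cursors c1@3 c2@6 c3@8, authorship .1..2..3
After op 3 (move_left): buffer="eqnqqdnq" (len 8), cursors c1@2 c2@5 c3@7, authorship .1..2..3
After op 4 (add_cursor(2)): buffer="eqnqqdnq" (len 8), cursors c1@2 c4@2 c2@5 c3@7, authorship .1..2..3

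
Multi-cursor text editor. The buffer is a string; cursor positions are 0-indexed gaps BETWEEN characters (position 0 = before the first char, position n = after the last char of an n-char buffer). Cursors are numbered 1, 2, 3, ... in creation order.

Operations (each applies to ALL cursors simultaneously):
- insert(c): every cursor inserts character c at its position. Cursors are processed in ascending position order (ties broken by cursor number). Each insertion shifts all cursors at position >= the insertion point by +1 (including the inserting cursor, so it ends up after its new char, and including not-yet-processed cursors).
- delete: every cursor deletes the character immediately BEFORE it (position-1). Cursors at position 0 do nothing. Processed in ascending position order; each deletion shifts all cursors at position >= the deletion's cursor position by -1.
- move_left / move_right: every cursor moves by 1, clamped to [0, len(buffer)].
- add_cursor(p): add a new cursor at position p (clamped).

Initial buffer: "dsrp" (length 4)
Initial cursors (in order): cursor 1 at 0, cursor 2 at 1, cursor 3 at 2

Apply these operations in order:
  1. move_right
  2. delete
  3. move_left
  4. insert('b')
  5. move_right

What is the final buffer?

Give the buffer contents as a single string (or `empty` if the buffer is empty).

Answer: bbbp

Derivation:
After op 1 (move_right): buffer="dsrp" (len 4), cursors c1@1 c2@2 c3@3, authorship ....
After op 2 (delete): buffer="p" (len 1), cursors c1@0 c2@0 c3@0, authorship .
After op 3 (move_left): buffer="p" (len 1), cursors c1@0 c2@0 c3@0, authorship .
After op 4 (insert('b')): buffer="bbbp" (len 4), cursors c1@3 c2@3 c3@3, authorship 123.
After op 5 (move_right): buffer="bbbp" (len 4), cursors c1@4 c2@4 c3@4, authorship 123.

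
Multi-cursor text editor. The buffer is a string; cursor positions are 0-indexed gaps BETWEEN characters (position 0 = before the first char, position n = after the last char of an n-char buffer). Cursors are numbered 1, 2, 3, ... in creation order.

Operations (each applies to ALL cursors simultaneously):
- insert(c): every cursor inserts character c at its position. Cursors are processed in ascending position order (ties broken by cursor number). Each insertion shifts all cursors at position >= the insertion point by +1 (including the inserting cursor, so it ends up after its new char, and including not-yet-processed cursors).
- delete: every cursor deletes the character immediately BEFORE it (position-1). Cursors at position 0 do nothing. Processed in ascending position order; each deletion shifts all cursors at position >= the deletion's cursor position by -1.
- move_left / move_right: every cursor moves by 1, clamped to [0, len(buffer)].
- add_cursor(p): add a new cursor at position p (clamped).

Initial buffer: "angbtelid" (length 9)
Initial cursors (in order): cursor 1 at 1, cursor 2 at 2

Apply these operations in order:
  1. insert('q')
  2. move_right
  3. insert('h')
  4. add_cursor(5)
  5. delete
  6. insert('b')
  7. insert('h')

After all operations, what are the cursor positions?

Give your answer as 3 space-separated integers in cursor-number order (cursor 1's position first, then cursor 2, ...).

Answer: 7 10 7

Derivation:
After op 1 (insert('q')): buffer="aqnqgbtelid" (len 11), cursors c1@2 c2@4, authorship .1.2.......
After op 2 (move_right): buffer="aqnqgbtelid" (len 11), cursors c1@3 c2@5, authorship .1.2.......
After op 3 (insert('h')): buffer="aqnhqghbtelid" (len 13), cursors c1@4 c2@7, authorship .1.12.2......
After op 4 (add_cursor(5)): buffer="aqnhqghbtelid" (len 13), cursors c1@4 c3@5 c2@7, authorship .1.12.2......
After op 5 (delete): buffer="aqngbtelid" (len 10), cursors c1@3 c3@3 c2@4, authorship .1........
After op 6 (insert('b')): buffer="aqnbbgbbtelid" (len 13), cursors c1@5 c3@5 c2@7, authorship .1.13.2......
After op 7 (insert('h')): buffer="aqnbbhhgbhbtelid" (len 16), cursors c1@7 c3@7 c2@10, authorship .1.1313.22......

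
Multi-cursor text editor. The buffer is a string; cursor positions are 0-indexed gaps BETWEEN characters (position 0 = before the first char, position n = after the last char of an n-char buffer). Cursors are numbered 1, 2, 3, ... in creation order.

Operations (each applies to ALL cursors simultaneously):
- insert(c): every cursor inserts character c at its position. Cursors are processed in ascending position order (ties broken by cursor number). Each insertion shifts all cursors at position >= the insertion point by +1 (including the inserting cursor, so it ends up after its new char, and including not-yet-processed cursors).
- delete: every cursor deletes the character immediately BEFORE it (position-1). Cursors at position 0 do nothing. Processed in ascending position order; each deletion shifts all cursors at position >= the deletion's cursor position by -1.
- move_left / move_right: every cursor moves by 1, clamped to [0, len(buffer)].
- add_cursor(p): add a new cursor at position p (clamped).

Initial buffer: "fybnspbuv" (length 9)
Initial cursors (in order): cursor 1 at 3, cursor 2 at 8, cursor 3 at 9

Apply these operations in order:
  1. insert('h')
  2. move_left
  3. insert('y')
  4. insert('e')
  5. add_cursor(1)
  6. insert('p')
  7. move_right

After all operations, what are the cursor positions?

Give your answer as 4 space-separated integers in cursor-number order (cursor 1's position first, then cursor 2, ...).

After op 1 (insert('h')): buffer="fybhnspbuhvh" (len 12), cursors c1@4 c2@10 c3@12, authorship ...1.....2.3
After op 2 (move_left): buffer="fybhnspbuhvh" (len 12), cursors c1@3 c2@9 c3@11, authorship ...1.....2.3
After op 3 (insert('y')): buffer="fybyhnspbuyhvyh" (len 15), cursors c1@4 c2@11 c3@14, authorship ...11.....22.33
After op 4 (insert('e')): buffer="fybyehnspbuyehvyeh" (len 18), cursors c1@5 c2@13 c3@17, authorship ...111.....222.333
After op 5 (add_cursor(1)): buffer="fybyehnspbuyehvyeh" (len 18), cursors c4@1 c1@5 c2@13 c3@17, authorship ...111.....222.333
After op 6 (insert('p')): buffer="fpybyephnspbuyephvyeph" (len 22), cursors c4@2 c1@7 c2@16 c3@21, authorship .4..1111.....2222.3333
After op 7 (move_right): buffer="fpybyephnspbuyephvyeph" (len 22), cursors c4@3 c1@8 c2@17 c3@22, authorship .4..1111.....2222.3333

Answer: 8 17 22 3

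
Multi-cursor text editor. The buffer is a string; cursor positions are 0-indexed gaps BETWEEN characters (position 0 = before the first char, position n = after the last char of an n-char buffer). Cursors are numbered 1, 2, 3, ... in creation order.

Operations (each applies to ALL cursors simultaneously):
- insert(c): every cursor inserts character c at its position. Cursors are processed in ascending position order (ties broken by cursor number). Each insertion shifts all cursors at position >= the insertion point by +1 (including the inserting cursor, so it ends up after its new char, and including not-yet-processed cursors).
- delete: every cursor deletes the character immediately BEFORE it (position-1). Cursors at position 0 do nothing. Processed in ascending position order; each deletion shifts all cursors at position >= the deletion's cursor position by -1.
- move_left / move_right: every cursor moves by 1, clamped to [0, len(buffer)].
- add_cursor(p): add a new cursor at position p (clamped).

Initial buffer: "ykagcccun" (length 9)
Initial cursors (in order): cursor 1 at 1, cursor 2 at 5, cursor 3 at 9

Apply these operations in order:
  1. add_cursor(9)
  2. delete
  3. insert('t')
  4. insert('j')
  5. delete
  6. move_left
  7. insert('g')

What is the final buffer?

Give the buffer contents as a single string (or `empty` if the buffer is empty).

Answer: gtkaggtcctggt

Derivation:
After op 1 (add_cursor(9)): buffer="ykagcccun" (len 9), cursors c1@1 c2@5 c3@9 c4@9, authorship .........
After op 2 (delete): buffer="kagcc" (len 5), cursors c1@0 c2@3 c3@5 c4@5, authorship .....
After op 3 (insert('t')): buffer="tkagtcctt" (len 9), cursors c1@1 c2@5 c3@9 c4@9, authorship 1...2..34
After op 4 (insert('j')): buffer="tjkagtjccttjj" (len 13), cursors c1@2 c2@7 c3@13 c4@13, authorship 11...22..3434
After op 5 (delete): buffer="tkagtcctt" (len 9), cursors c1@1 c2@5 c3@9 c4@9, authorship 1...2..34
After op 6 (move_left): buffer="tkagtcctt" (len 9), cursors c1@0 c2@4 c3@8 c4@8, authorship 1...2..34
After op 7 (insert('g')): buffer="gtkaggtcctggt" (len 13), cursors c1@1 c2@6 c3@12 c4@12, authorship 11...22..3344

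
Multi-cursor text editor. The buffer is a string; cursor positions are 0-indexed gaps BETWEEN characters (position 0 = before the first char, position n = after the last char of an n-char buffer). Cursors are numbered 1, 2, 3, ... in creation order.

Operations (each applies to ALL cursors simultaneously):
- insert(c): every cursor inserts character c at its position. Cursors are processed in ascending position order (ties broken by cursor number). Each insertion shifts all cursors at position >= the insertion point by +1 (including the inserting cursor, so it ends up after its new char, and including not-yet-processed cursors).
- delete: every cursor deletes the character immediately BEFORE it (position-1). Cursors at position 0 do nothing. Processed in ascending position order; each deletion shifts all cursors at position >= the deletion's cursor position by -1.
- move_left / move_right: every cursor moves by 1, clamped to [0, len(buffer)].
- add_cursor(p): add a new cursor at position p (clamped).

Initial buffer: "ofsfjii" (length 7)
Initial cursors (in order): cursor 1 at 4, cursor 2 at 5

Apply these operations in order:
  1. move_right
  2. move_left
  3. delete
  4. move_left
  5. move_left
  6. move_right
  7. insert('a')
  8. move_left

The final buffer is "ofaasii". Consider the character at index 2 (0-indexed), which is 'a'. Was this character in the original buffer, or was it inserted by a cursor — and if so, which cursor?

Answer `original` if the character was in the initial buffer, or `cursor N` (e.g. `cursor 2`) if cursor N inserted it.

After op 1 (move_right): buffer="ofsfjii" (len 7), cursors c1@5 c2@6, authorship .......
After op 2 (move_left): buffer="ofsfjii" (len 7), cursors c1@4 c2@5, authorship .......
After op 3 (delete): buffer="ofsii" (len 5), cursors c1@3 c2@3, authorship .....
After op 4 (move_left): buffer="ofsii" (len 5), cursors c1@2 c2@2, authorship .....
After op 5 (move_left): buffer="ofsii" (len 5), cursors c1@1 c2@1, authorship .....
After op 6 (move_right): buffer="ofsii" (len 5), cursors c1@2 c2@2, authorship .....
After op 7 (insert('a')): buffer="ofaasii" (len 7), cursors c1@4 c2@4, authorship ..12...
After op 8 (move_left): buffer="ofaasii" (len 7), cursors c1@3 c2@3, authorship ..12...
Authorship (.=original, N=cursor N): . . 1 2 . . .
Index 2: author = 1

Answer: cursor 1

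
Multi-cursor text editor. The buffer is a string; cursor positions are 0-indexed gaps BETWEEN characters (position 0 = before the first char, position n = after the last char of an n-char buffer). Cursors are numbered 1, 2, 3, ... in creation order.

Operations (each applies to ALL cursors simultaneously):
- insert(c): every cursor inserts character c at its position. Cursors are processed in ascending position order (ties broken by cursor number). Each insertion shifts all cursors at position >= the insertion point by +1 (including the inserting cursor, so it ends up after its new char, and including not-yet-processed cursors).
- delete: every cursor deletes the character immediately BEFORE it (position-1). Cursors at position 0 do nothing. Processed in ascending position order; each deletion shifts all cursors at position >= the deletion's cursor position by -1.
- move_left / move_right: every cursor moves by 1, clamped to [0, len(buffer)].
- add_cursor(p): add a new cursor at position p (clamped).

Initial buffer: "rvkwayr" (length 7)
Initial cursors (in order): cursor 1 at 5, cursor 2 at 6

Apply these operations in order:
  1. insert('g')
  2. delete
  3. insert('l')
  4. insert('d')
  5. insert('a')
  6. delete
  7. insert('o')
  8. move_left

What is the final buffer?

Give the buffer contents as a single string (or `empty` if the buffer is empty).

After op 1 (insert('g')): buffer="rvkwagygr" (len 9), cursors c1@6 c2@8, authorship .....1.2.
After op 2 (delete): buffer="rvkwayr" (len 7), cursors c1@5 c2@6, authorship .......
After op 3 (insert('l')): buffer="rvkwalylr" (len 9), cursors c1@6 c2@8, authorship .....1.2.
After op 4 (insert('d')): buffer="rvkwaldyldr" (len 11), cursors c1@7 c2@10, authorship .....11.22.
After op 5 (insert('a')): buffer="rvkwaldayldar" (len 13), cursors c1@8 c2@12, authorship .....111.222.
After op 6 (delete): buffer="rvkwaldyldr" (len 11), cursors c1@7 c2@10, authorship .....11.22.
After op 7 (insert('o')): buffer="rvkwaldoyldor" (len 13), cursors c1@8 c2@12, authorship .....111.222.
After op 8 (move_left): buffer="rvkwaldoyldor" (len 13), cursors c1@7 c2@11, authorship .....111.222.

Answer: rvkwaldoyldor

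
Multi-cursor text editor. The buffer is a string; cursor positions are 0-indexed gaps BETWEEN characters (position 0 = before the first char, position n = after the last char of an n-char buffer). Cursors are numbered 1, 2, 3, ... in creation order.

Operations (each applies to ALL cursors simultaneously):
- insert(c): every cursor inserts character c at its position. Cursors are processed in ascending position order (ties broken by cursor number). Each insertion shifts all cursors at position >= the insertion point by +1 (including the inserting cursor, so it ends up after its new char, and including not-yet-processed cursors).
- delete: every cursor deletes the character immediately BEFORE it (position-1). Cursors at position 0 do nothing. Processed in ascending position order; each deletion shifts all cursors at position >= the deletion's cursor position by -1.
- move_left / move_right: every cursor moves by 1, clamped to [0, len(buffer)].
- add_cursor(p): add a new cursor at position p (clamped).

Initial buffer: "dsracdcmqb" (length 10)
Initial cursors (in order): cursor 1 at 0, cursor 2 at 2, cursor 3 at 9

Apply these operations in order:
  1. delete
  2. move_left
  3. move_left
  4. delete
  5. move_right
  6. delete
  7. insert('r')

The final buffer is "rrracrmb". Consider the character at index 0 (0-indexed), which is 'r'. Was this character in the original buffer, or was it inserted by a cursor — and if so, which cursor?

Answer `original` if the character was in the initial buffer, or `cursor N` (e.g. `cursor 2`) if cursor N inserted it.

After op 1 (delete): buffer="dracdcmb" (len 8), cursors c1@0 c2@1 c3@7, authorship ........
After op 2 (move_left): buffer="dracdcmb" (len 8), cursors c1@0 c2@0 c3@6, authorship ........
After op 3 (move_left): buffer="dracdcmb" (len 8), cursors c1@0 c2@0 c3@5, authorship ........
After op 4 (delete): buffer="draccmb" (len 7), cursors c1@0 c2@0 c3@4, authorship .......
After op 5 (move_right): buffer="draccmb" (len 7), cursors c1@1 c2@1 c3@5, authorship .......
After op 6 (delete): buffer="racmb" (len 5), cursors c1@0 c2@0 c3@3, authorship .....
After op 7 (insert('r')): buffer="rrracrmb" (len 8), cursors c1@2 c2@2 c3@6, authorship 12...3..
Authorship (.=original, N=cursor N): 1 2 . . . 3 . .
Index 0: author = 1

Answer: cursor 1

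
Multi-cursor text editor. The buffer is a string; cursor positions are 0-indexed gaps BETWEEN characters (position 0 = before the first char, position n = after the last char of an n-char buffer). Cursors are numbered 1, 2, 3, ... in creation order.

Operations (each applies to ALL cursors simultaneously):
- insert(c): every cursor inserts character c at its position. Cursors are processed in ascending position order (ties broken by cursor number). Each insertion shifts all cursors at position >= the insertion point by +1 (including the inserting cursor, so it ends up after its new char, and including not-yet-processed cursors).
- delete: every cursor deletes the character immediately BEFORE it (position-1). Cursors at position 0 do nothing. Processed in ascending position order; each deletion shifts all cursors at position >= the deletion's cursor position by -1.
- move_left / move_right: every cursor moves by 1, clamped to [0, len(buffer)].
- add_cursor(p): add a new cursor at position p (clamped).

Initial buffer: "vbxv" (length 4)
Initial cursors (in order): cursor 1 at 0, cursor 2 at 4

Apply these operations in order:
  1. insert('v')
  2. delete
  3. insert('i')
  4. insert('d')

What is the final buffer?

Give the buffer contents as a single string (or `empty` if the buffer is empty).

Answer: idvbxvid

Derivation:
After op 1 (insert('v')): buffer="vvbxvv" (len 6), cursors c1@1 c2@6, authorship 1....2
After op 2 (delete): buffer="vbxv" (len 4), cursors c1@0 c2@4, authorship ....
After op 3 (insert('i')): buffer="ivbxvi" (len 6), cursors c1@1 c2@6, authorship 1....2
After op 4 (insert('d')): buffer="idvbxvid" (len 8), cursors c1@2 c2@8, authorship 11....22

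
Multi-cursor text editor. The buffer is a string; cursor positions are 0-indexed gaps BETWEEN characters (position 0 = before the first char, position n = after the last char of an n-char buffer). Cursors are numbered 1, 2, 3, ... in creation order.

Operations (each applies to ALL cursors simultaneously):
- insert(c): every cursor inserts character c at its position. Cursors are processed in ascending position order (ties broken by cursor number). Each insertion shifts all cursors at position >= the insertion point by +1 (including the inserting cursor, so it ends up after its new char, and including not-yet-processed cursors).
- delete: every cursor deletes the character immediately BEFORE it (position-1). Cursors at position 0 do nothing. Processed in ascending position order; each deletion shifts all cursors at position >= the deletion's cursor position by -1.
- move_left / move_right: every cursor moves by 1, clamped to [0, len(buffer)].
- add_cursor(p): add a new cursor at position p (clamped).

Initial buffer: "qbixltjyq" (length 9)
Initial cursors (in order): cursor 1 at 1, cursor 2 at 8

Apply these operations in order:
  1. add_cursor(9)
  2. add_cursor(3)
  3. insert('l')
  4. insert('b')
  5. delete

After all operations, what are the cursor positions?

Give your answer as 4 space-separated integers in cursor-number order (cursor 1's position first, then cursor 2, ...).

Answer: 2 11 13 5

Derivation:
After op 1 (add_cursor(9)): buffer="qbixltjyq" (len 9), cursors c1@1 c2@8 c3@9, authorship .........
After op 2 (add_cursor(3)): buffer="qbixltjyq" (len 9), cursors c1@1 c4@3 c2@8 c3@9, authorship .........
After op 3 (insert('l')): buffer="qlbilxltjylql" (len 13), cursors c1@2 c4@5 c2@11 c3@13, authorship .1..4.....2.3
After op 4 (insert('b')): buffer="qlbbilbxltjylbqlb" (len 17), cursors c1@3 c4@7 c2@14 c3@17, authorship .11..44.....22.33
After op 5 (delete): buffer="qlbilxltjylql" (len 13), cursors c1@2 c4@5 c2@11 c3@13, authorship .1..4.....2.3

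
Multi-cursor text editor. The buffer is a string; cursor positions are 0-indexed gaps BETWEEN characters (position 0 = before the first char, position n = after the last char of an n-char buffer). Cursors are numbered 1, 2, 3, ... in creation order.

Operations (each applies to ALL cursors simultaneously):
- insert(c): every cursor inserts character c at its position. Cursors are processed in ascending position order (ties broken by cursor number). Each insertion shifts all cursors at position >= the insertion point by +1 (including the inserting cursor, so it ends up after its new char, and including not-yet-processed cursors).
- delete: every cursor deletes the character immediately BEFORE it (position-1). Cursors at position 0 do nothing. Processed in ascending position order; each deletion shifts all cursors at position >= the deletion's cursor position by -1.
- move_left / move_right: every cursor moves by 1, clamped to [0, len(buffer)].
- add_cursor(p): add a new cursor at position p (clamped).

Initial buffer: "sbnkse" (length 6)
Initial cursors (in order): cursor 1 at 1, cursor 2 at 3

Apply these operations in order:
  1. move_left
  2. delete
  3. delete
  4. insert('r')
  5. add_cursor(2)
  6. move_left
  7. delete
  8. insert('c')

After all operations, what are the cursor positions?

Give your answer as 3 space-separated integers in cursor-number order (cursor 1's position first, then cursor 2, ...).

After op 1 (move_left): buffer="sbnkse" (len 6), cursors c1@0 c2@2, authorship ......
After op 2 (delete): buffer="snkse" (len 5), cursors c1@0 c2@1, authorship .....
After op 3 (delete): buffer="nkse" (len 4), cursors c1@0 c2@0, authorship ....
After op 4 (insert('r')): buffer="rrnkse" (len 6), cursors c1@2 c2@2, authorship 12....
After op 5 (add_cursor(2)): buffer="rrnkse" (len 6), cursors c1@2 c2@2 c3@2, authorship 12....
After op 6 (move_left): buffer="rrnkse" (len 6), cursors c1@1 c2@1 c3@1, authorship 12....
After op 7 (delete): buffer="rnkse" (len 5), cursors c1@0 c2@0 c3@0, authorship 2....
After op 8 (insert('c')): buffer="cccrnkse" (len 8), cursors c1@3 c2@3 c3@3, authorship 1232....

Answer: 3 3 3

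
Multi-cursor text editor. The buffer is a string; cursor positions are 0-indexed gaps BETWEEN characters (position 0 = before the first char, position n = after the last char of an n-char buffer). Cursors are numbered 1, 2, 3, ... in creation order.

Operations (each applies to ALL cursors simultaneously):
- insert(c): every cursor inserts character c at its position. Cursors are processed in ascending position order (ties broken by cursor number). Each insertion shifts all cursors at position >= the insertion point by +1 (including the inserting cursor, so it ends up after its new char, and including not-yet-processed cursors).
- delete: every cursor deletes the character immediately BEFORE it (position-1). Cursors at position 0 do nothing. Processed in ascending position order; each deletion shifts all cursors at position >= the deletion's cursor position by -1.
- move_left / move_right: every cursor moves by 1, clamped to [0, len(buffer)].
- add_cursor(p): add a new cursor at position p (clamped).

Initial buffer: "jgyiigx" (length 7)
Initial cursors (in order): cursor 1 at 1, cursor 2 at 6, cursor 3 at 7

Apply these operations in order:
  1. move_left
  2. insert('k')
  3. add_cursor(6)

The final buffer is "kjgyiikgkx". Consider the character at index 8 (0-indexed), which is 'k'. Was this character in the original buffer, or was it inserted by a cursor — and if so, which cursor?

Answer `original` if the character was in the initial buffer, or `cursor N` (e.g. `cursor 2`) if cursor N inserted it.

Answer: cursor 3

Derivation:
After op 1 (move_left): buffer="jgyiigx" (len 7), cursors c1@0 c2@5 c3@6, authorship .......
After op 2 (insert('k')): buffer="kjgyiikgkx" (len 10), cursors c1@1 c2@7 c3@9, authorship 1.....2.3.
After op 3 (add_cursor(6)): buffer="kjgyiikgkx" (len 10), cursors c1@1 c4@6 c2@7 c3@9, authorship 1.....2.3.
Authorship (.=original, N=cursor N): 1 . . . . . 2 . 3 .
Index 8: author = 3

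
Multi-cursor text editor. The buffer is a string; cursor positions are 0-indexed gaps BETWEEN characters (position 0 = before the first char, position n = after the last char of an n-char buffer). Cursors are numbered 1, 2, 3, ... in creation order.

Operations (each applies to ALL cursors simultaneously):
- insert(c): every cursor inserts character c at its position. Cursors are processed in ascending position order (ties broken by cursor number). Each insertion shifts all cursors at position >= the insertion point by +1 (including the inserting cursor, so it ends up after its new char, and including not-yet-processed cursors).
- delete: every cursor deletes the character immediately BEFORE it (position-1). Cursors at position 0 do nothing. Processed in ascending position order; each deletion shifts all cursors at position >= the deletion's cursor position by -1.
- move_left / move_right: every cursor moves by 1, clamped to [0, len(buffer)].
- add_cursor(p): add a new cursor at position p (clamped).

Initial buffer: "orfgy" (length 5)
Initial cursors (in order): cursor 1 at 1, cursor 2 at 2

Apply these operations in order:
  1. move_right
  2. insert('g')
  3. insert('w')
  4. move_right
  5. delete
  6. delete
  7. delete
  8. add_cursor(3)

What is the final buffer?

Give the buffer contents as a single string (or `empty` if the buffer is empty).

After op 1 (move_right): buffer="orfgy" (len 5), cursors c1@2 c2@3, authorship .....
After op 2 (insert('g')): buffer="orgfggy" (len 7), cursors c1@3 c2@5, authorship ..1.2..
After op 3 (insert('w')): buffer="orgwfgwgy" (len 9), cursors c1@4 c2@7, authorship ..11.22..
After op 4 (move_right): buffer="orgwfgwgy" (len 9), cursors c1@5 c2@8, authorship ..11.22..
After op 5 (delete): buffer="orgwgwy" (len 7), cursors c1@4 c2@6, authorship ..1122.
After op 6 (delete): buffer="orggy" (len 5), cursors c1@3 c2@4, authorship ..12.
After op 7 (delete): buffer="ory" (len 3), cursors c1@2 c2@2, authorship ...
After op 8 (add_cursor(3)): buffer="ory" (len 3), cursors c1@2 c2@2 c3@3, authorship ...

Answer: ory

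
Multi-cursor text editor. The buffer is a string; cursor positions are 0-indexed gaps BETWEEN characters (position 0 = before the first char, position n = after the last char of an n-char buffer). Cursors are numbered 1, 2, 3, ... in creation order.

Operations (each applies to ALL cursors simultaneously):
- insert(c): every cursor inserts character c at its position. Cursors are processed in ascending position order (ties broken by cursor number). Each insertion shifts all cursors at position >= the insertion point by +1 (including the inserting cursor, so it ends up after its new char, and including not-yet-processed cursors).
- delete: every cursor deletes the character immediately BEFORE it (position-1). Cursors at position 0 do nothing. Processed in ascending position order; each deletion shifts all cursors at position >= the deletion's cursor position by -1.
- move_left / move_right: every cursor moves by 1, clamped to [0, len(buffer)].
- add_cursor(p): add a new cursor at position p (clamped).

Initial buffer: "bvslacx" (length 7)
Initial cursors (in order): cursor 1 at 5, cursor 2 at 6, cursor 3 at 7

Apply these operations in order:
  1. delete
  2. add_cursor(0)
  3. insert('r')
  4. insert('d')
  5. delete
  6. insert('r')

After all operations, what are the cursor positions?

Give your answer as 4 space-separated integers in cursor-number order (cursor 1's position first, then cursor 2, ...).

Answer: 12 12 12 2

Derivation:
After op 1 (delete): buffer="bvsl" (len 4), cursors c1@4 c2@4 c3@4, authorship ....
After op 2 (add_cursor(0)): buffer="bvsl" (len 4), cursors c4@0 c1@4 c2@4 c3@4, authorship ....
After op 3 (insert('r')): buffer="rbvslrrr" (len 8), cursors c4@1 c1@8 c2@8 c3@8, authorship 4....123
After op 4 (insert('d')): buffer="rdbvslrrrddd" (len 12), cursors c4@2 c1@12 c2@12 c3@12, authorship 44....123123
After op 5 (delete): buffer="rbvslrrr" (len 8), cursors c4@1 c1@8 c2@8 c3@8, authorship 4....123
After op 6 (insert('r')): buffer="rrbvslrrrrrr" (len 12), cursors c4@2 c1@12 c2@12 c3@12, authorship 44....123123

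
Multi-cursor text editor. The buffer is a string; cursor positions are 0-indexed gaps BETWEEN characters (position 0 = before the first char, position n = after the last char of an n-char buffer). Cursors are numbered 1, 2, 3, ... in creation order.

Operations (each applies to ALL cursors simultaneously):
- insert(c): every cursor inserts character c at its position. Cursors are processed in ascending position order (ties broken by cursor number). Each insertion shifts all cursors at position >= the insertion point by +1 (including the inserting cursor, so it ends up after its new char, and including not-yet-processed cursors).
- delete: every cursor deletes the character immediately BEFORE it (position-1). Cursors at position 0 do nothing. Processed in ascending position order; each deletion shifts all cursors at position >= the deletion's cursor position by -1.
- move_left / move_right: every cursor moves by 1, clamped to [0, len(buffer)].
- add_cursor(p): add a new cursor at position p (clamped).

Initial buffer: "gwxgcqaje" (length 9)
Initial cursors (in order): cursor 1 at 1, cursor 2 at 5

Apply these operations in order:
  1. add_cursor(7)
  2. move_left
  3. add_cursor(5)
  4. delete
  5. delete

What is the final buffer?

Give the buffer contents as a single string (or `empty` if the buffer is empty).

After op 1 (add_cursor(7)): buffer="gwxgcqaje" (len 9), cursors c1@1 c2@5 c3@7, authorship .........
After op 2 (move_left): buffer="gwxgcqaje" (len 9), cursors c1@0 c2@4 c3@6, authorship .........
After op 3 (add_cursor(5)): buffer="gwxgcqaje" (len 9), cursors c1@0 c2@4 c4@5 c3@6, authorship .........
After op 4 (delete): buffer="gwxaje" (len 6), cursors c1@0 c2@3 c3@3 c4@3, authorship ......
After op 5 (delete): buffer="aje" (len 3), cursors c1@0 c2@0 c3@0 c4@0, authorship ...

Answer: aje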